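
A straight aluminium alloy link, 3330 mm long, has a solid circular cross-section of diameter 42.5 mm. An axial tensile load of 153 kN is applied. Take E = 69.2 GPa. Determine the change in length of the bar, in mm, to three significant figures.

5.19 mm

A = 1419 mm².
δ_mech = NL/(AE) = 153000·3330/(1419·69200) = 5.19 mm.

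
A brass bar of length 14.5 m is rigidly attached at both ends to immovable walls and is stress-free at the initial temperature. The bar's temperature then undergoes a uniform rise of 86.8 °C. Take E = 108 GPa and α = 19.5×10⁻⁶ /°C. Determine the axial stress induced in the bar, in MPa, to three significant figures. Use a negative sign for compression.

Free thermal expansion αLΔT = 19.5e-6 · 14500 · 86.8 = 24.54 mm.
The walls impose strain ε = −(24.54)/14500 = -1.6926e-03; σ = Eε = 108000 · -1.6926e-03 = -182.8 MPa.

-183 MPa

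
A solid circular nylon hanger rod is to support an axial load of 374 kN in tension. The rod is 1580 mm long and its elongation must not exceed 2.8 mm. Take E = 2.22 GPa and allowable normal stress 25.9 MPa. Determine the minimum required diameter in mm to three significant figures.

348 mm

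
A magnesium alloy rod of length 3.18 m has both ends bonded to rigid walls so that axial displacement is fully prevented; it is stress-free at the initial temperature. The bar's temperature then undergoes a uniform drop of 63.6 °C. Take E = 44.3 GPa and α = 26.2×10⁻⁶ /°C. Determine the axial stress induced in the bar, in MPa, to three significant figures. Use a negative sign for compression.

73.8 MPa

Free thermal expansion αLΔT = 26.2e-6 · 3180 · -63.6 = -5.299 mm.
The walls impose strain ε = −(-5.299)/3180 = 1.6663e-03; σ = Eε = 44300 · 1.6663e-03 = 73.82 MPa.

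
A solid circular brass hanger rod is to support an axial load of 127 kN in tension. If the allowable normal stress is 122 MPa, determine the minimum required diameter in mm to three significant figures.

36.4 mm

Required area A ≥ P/σ_allow = 127000/122 = 1041 mm².
For a solid circular section, d ≥ √(4A/π) = 36.41 mm.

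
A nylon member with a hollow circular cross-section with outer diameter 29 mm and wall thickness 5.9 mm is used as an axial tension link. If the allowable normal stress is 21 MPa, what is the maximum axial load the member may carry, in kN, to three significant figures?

A = 428.2 mm².
P_max = σ_allow · A = 21 · 428.2 = 8992 N = 8.992 kN.

8.99 kN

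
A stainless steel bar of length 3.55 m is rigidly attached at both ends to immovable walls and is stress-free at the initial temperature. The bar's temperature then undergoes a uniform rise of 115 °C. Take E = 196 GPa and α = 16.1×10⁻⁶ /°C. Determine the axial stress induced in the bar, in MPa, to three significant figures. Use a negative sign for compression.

-363 MPa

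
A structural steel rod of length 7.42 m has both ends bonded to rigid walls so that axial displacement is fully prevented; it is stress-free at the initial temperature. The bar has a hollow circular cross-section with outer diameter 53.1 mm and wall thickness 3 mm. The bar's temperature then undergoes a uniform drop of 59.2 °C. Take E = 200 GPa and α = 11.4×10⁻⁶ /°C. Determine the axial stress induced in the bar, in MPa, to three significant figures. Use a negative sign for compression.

135 MPa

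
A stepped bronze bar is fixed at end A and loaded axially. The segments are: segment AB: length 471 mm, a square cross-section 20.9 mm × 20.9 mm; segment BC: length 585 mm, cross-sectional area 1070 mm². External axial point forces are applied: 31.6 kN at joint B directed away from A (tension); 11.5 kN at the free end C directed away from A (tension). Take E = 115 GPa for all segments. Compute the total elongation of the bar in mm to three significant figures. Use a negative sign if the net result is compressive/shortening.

0.459 mm

Internal axial forces (sectioning from the free end, tension +): N_BC = 11.5 kN, N_AB = 43.1 kN.
A_AB = 436.8 mm².
δ_AB = 43100·471/(436.8·115000) = 0.4041 mm
δ_BC = 11500·585/(1070·115000) = 0.05467 mm
δ = Σδ_i = 0.4588 mm.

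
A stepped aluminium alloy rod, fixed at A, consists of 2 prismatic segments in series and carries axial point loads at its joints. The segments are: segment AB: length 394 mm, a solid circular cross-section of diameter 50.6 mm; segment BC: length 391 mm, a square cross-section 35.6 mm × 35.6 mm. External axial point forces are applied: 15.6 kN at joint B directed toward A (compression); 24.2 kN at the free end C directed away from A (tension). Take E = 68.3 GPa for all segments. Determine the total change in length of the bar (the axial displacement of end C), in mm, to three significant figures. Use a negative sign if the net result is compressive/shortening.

Internal axial forces (sectioning from the free end, tension +): N_BC = 24.2 kN, N_AB = 8.6 kN.
A_AB = 2011 mm².
A_BC = 1267 mm².
δ_AB = 8600·394/(2011·68300) = 0.02467 mm
δ_BC = 24200·391/(1267·68300) = 0.1093 mm
δ = Σδ_i = 0.134 mm.

0.134 mm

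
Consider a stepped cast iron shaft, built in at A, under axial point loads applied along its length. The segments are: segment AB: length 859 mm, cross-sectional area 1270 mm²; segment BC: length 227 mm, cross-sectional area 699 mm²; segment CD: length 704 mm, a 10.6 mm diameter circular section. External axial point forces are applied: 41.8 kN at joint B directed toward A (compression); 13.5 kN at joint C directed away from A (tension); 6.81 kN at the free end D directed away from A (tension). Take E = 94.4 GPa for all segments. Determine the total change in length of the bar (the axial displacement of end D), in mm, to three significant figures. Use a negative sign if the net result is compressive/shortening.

Internal axial forces (sectioning from the free end, tension +): N_CD = 6.81 kN, N_BC = 20.31 kN, N_AB = -21.49 kN.
A_CD = 88.25 mm².
δ_AB = -21490·859/(1270·94400) = -0.154 mm
δ_BC = 20310·227/(699·94400) = 0.06987 mm
δ_CD = 6810·704/(88.25·94400) = 0.5755 mm
δ = Σδ_i = 0.4914 mm.

0.491 mm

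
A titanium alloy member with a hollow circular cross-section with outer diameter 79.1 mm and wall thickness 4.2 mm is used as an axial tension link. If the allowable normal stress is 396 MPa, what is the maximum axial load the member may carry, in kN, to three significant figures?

391 kN

A = 988.3 mm².
P_max = σ_allow · A = 396 · 988.3 = 391400 N = 391.4 kN.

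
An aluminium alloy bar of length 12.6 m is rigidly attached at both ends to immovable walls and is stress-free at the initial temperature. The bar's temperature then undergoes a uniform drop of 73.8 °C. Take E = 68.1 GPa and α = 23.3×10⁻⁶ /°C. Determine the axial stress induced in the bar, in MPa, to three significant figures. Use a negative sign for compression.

Free thermal expansion αLΔT = 23.3e-6 · 12600 · -73.8 = -21.67 mm.
The walls impose strain ε = −(-21.67)/12600 = 1.7195e-03; σ = Eε = 68100 · 1.7195e-03 = 117.1 MPa.

117 MPa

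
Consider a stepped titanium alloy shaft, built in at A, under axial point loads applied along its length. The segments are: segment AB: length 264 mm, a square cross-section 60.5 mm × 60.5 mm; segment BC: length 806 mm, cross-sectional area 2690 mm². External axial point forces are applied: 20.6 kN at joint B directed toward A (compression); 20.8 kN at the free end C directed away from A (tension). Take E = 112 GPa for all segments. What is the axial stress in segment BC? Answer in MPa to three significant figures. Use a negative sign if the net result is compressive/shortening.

7.73 MPa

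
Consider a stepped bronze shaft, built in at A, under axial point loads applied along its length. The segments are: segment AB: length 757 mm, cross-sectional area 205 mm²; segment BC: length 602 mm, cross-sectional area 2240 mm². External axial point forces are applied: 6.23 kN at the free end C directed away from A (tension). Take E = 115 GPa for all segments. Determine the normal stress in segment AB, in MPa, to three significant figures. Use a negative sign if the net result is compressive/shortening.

Internal axial forces (sectioning from the free end, tension +): N_BC = 6.23 kN, N_AB = 6.23 kN.
σ_AB = N_AB/A_AB = 6230/205 = 30.39 MPa.

30.4 MPa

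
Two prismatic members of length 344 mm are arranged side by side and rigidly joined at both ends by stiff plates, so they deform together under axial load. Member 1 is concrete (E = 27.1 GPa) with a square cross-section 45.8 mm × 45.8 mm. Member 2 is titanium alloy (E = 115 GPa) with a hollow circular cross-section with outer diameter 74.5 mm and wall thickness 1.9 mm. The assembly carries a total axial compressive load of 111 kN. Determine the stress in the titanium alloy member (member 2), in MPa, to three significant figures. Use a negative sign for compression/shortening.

-120 MPa

A_1 = 2098 mm².
A_2 = 433.4 mm².
Equal strain + equilibrium ⇒ each member carries load in proportion to AE: A₁E₁ = 56850000 N, A₂E₂ = 49840000 N, ΣAE = 106700000 N.
σ₂ = P·E₂/ΣAE = -111000·115000/106700000 = -119.7 MPa.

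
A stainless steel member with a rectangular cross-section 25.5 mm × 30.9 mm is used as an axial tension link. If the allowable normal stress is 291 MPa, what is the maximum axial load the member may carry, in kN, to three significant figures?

A = 787.9 mm².
P_max = σ_allow · A = 291 · 787.9 = 229300 N = 229.3 kN.

229 kN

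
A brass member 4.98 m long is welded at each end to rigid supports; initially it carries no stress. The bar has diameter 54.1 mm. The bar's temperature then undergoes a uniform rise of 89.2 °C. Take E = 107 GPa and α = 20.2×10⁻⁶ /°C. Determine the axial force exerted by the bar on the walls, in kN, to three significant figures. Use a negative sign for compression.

Free thermal expansion αLΔT = 20.2e-6 · 4980 · 89.2 = 8.973 mm.
The walls impose strain ε = −(8.973)/4980 = -1.8018e-03; σ = Eε = 107000 · -1.8018e-03 = -192.8 MPa.
Wall reaction R = σ·A = -192.8·2299 = -443200 N = -443.2 kN.

-443 kN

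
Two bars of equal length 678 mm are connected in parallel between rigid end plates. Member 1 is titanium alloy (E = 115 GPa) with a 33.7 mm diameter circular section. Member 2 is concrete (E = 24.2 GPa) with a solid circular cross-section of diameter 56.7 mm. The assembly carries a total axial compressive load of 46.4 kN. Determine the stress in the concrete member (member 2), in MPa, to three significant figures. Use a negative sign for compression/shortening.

A_1 = 892 mm².
A_2 = 2525 mm².
Equal strain + equilibrium ⇒ each member carries load in proportion to AE: A₁E₁ = 102600000 N, A₂E₂ = 61100000 N, ΣAE = 163700000 N.
σ₂ = P·E₂/ΣAE = -46400·24200/163700000 = -6.86 MPa.

-6.86 MPa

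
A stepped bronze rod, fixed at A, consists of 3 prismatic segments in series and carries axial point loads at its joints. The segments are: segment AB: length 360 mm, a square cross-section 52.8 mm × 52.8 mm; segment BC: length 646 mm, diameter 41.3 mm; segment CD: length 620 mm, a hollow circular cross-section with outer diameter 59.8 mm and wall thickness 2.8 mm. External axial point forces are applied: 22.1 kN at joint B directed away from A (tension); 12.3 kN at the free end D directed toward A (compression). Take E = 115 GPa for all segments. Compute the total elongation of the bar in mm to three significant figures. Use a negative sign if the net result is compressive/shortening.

-0.173 mm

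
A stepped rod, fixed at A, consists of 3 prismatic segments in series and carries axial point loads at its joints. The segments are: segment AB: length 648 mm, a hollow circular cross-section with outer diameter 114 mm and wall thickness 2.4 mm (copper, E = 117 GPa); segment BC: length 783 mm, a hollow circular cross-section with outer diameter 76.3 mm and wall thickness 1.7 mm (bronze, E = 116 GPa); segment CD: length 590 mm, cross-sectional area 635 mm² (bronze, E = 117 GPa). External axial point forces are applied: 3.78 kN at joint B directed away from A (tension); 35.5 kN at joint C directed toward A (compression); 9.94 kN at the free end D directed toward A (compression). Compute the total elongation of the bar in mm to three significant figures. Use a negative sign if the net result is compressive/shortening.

-1.12 mm

Internal axial forces (sectioning from the free end, tension +): N_CD = -9.94 kN, N_BC = -45.44 kN, N_AB = -41.66 kN.
A_AB = 841.4 mm².
A_BC = 398.4 mm².
δ_AB = -41660·648/(841.4·117000) = -0.2742 mm
δ_BC = -45440·783/(398.4·116000) = -0.7698 mm
δ_CD = -9940·590/(635·117000) = -0.07894 mm
δ = Σδ_i = -1.123 mm.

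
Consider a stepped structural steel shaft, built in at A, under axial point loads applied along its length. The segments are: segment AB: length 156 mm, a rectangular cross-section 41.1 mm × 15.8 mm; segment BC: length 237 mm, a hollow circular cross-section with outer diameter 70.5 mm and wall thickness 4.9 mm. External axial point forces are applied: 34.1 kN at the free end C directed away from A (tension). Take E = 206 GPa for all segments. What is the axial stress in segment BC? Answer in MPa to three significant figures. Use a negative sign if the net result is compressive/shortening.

33.8 MPa

Internal axial forces (sectioning from the free end, tension +): N_BC = 34.1 kN, N_AB = 34.1 kN.
A_BC = 1010 mm².
σ_BC = N_BC/A_BC = 34100/1010 = 33.77 MPa.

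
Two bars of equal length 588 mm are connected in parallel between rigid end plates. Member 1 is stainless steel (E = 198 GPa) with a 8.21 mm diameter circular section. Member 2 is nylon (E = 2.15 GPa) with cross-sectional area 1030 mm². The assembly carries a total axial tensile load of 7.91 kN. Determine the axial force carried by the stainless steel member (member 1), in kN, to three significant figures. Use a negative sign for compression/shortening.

6.53 kN

A_1 = 52.94 mm².
Equal strain + equilibrium ⇒ each member carries load in proportion to AE: A₁E₁ = 10480000 N, A₂E₂ = 2214000 N, ΣAE = 12700000 N.
F₁ = P·A₁E₁/ΣAE = 7910·10480000/12700000 = 6530 N.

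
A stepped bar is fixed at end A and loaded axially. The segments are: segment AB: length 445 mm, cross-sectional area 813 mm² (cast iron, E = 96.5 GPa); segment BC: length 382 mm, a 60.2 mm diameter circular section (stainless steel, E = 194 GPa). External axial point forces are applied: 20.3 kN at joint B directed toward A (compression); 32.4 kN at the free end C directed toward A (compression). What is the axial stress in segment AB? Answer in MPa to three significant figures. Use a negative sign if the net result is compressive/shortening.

Internal axial forces (sectioning from the free end, tension +): N_BC = -32.4 kN, N_AB = -52.7 kN.
σ_AB = N_AB/A_AB = -52700/813 = -64.82 MPa.

-64.8 MPa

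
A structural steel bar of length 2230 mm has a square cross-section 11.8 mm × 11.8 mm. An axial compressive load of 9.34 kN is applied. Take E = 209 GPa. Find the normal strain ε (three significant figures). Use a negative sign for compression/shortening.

A = 139.2 mm².
σ = N/A = -67.08 MPa; ε = σ/E = -67.08/209000 = -3.209e-04.

-3.21e-04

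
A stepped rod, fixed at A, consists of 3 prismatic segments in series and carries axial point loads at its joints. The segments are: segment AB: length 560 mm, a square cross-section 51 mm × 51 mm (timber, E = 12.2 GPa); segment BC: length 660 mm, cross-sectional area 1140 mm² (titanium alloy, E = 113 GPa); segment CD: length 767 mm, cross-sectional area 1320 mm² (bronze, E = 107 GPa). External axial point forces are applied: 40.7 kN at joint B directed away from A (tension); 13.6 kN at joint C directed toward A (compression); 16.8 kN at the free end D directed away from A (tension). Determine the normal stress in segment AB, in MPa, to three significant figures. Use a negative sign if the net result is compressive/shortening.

16.9 MPa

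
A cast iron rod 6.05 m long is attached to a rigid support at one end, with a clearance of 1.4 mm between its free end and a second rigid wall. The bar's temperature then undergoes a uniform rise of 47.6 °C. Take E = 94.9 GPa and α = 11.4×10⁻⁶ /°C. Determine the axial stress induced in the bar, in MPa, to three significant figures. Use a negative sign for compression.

Free thermal expansion αLΔT = 11.4e-6 · 6050 · 47.6 = 3.283 mm.
The walls engage after the gap closes; constrained expansion = 3.283 − 1.4 = 1.883 mm.
The walls impose strain ε = −(1.883)/6050 = -3.1124e-04; σ = Eε = 94900 · -3.1124e-04 = -29.54 MPa.

-29.5 MPa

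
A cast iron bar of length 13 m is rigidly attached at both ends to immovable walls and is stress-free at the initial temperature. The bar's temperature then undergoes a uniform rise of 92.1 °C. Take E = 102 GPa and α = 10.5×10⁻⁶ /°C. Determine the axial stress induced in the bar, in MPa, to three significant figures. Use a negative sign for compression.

-98.6 MPa

Free thermal expansion αLΔT = 10.5e-6 · 13000 · 92.1 = 12.57 mm.
The walls impose strain ε = −(12.57)/13000 = -9.6705e-04; σ = Eε = 102000 · -9.6705e-04 = -98.64 MPa.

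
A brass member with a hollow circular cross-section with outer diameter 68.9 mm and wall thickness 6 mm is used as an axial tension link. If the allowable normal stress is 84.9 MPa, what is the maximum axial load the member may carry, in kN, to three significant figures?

101 kN

A = 1186 mm².
P_max = σ_allow · A = 84.9 · 1186 = 100700 N = 100.7 kN.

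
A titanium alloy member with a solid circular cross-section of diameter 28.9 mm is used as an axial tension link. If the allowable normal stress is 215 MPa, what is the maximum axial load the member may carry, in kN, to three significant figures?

141 kN

A = 656 mm².
P_max = σ_allow · A = 215 · 656 = 141000 N = 141 kN.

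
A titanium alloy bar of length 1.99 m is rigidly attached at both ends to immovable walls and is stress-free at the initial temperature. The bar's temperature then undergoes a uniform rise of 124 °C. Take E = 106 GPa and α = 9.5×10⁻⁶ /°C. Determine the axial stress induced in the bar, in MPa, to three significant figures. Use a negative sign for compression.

Free thermal expansion αLΔT = 9.5e-6 · 1990 · 124 = 2.344 mm.
The walls impose strain ε = −(2.344)/1990 = -1.1780e-03; σ = Eε = 106000 · -1.1780e-03 = -124.9 MPa.

-125 MPa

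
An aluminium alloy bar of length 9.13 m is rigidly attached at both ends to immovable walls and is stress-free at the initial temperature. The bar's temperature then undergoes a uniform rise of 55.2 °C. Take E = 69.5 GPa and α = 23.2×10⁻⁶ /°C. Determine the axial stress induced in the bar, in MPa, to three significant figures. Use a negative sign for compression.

-89.0 MPa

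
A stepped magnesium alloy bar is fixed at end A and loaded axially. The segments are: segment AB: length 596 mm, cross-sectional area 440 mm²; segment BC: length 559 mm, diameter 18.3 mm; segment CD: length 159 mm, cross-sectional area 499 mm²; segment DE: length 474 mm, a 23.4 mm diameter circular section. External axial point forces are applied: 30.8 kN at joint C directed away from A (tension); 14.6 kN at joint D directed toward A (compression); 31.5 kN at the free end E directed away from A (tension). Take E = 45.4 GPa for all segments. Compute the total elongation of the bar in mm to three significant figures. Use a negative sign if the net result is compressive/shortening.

4.54 mm

Internal axial forces (sectioning from the free end, tension +): N_DE = 31.5 kN, N_CD = 16.9 kN, N_BC = 47.7 kN, N_AB = 47.7 kN.
A_BC = 263 mm².
A_DE = 430.1 mm².
δ_AB = 47700·596/(440·45400) = 1.423 mm
δ_BC = 47700·559/(263·45400) = 2.233 mm
δ_CD = 16900·159/(499·45400) = 0.1186 mm
δ_DE = 31500·474/(430.1·45400) = 0.7647 mm
δ = Σδ_i = 4.539 mm.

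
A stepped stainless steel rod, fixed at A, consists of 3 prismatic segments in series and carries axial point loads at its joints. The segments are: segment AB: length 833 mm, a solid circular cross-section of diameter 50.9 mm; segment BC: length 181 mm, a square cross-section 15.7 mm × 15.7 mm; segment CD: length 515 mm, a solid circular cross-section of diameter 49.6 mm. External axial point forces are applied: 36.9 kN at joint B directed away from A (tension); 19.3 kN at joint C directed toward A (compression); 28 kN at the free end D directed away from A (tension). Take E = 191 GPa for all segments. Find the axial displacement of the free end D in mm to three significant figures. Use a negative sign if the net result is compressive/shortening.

0.170 mm

Internal axial forces (sectioning from the free end, tension +): N_CD = 28 kN, N_BC = 8.7 kN, N_AB = 45.6 kN.
A_AB = 2035 mm².
A_BC = 246.5 mm².
A_CD = 1932 mm².
δ_AB = 45600·833/(2035·191000) = 0.09774 mm
δ_BC = 8700·181/(246.5·191000) = 0.03345 mm
δ_CD = 28000·515/(1932·191000) = 0.03907 mm
δ = Σδ_i = 0.1703 mm.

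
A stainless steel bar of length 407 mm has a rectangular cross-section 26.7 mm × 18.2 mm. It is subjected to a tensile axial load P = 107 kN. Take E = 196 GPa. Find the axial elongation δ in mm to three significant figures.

0.457 mm

A = 485.9 mm².
δ_mech = NL/(AE) = 107000·407/(485.9·196000) = 0.4572 mm.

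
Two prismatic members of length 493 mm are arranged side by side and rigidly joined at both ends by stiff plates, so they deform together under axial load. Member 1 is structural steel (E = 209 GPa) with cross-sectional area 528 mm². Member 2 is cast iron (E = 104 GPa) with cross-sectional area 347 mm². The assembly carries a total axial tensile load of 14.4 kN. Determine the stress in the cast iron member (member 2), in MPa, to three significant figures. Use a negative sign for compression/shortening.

10.2 MPa

Equal strain + equilibrium ⇒ each member carries load in proportion to AE: A₁E₁ = 110400000 N, A₂E₂ = 36090000 N, ΣAE = 146400000 N.
σ₂ = P·E₂/ΣAE = 14400·104000/146400000 = 10.23 MPa.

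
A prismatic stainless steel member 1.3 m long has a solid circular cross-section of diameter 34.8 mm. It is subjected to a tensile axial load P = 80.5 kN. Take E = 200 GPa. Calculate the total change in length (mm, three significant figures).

0.550 mm

A = 951.1 mm².
δ_mech = NL/(AE) = 80500·1300/(951.1·200000) = 0.5501 mm.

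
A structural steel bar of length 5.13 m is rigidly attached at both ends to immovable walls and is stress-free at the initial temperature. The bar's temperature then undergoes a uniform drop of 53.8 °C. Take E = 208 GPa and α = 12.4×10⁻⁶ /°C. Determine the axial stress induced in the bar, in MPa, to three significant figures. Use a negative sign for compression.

Free thermal expansion αLΔT = 12.4e-6 · 5130 · -53.8 = -3.422 mm.
The walls impose strain ε = −(-3.422)/5130 = 6.6712e-04; σ = Eε = 208000 · 6.6712e-04 = 138.8 MPa.

139 MPa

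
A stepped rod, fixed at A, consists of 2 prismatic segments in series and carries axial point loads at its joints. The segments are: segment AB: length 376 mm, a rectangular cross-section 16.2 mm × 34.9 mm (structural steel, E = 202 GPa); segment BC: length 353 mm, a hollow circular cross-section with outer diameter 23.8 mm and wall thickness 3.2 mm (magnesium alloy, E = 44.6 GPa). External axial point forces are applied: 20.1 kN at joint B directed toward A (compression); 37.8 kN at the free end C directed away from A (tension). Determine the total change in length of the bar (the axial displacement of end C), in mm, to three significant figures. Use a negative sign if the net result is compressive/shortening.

1.50 mm

Internal axial forces (sectioning from the free end, tension +): N_BC = 37.8 kN, N_AB = 17.7 kN.
A_AB = 565.4 mm².
A_BC = 207.1 mm².
δ_AB = 17700·376/(565.4·202000) = 0.05827 mm
δ_BC = 37800·353/(207.1·44600) = 1.445 mm
δ = Σδ_i = 1.503 mm.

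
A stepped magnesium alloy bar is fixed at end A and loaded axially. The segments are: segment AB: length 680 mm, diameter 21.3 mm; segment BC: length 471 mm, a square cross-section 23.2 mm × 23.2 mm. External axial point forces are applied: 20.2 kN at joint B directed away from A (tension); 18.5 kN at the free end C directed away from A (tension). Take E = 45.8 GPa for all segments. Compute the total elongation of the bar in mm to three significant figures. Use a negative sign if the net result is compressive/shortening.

Internal axial forces (sectioning from the free end, tension +): N_BC = 18.5 kN, N_AB = 38.7 kN.
A_AB = 356.3 mm².
A_BC = 538.2 mm².
δ_AB = 38700·680/(356.3·45800) = 1.613 mm
δ_BC = 18500·471/(538.2·45800) = 0.3535 mm
δ = Σδ_i = 1.966 mm.

1.97 mm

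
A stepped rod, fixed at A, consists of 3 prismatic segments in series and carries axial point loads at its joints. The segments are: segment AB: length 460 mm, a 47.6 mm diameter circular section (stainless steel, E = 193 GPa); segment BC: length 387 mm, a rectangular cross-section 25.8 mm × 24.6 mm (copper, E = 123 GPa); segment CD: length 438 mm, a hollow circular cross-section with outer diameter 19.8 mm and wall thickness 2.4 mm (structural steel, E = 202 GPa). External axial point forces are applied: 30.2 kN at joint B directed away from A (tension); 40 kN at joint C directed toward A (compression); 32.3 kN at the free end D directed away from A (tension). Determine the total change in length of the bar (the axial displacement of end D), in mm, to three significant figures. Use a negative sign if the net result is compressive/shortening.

0.526 mm

Internal axial forces (sectioning from the free end, tension +): N_CD = 32.3 kN, N_BC = -7.7 kN, N_AB = 22.5 kN.
A_AB = 1780 mm².
A_BC = 634.7 mm².
A_CD = 131.2 mm².
δ_AB = 22500·460/(1780·193000) = 0.03014 mm
δ_BC = -7700·387/(634.7·123000) = -0.03817 mm
δ_CD = 32300·438/(131.2·202000) = 0.5338 mm
δ = Σδ_i = 0.5258 mm.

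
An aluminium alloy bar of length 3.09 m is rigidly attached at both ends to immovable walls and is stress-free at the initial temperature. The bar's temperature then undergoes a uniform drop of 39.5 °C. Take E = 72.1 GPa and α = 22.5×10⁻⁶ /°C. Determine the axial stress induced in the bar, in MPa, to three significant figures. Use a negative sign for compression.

Free thermal expansion αLΔT = 22.5e-6 · 3090 · -39.5 = -2.746 mm.
The walls impose strain ε = −(-2.746)/3090 = 8.8875e-04; σ = Eε = 72100 · 8.8875e-04 = 64.08 MPa.

64.1 MPa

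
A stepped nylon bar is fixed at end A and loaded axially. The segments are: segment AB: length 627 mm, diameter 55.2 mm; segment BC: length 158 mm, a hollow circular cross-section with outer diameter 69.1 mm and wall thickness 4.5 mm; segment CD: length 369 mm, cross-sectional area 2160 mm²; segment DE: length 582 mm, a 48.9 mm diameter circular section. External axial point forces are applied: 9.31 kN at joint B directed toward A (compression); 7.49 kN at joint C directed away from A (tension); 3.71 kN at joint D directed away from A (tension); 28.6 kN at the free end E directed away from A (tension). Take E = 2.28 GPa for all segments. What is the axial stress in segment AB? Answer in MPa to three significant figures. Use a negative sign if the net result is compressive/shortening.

12.7 MPa

Internal axial forces (sectioning from the free end, tension +): N_DE = 28.6 kN, N_CD = 32.31 kN, N_BC = 39.8 kN, N_AB = 30.49 kN.
A_AB = 2393 mm².
σ_AB = N_AB/A_AB = 30490/2393 = 12.74 MPa.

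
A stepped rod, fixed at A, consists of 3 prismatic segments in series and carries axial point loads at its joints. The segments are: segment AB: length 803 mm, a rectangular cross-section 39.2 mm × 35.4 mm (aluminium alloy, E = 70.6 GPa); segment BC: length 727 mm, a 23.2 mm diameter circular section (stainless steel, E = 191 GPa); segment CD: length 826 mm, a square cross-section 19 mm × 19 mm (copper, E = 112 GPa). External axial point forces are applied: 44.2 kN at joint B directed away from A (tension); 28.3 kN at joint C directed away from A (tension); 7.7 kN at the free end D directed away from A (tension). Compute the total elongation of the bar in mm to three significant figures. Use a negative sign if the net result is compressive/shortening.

Internal axial forces (sectioning from the free end, tension +): N_CD = 7.7 kN, N_BC = 36 kN, N_AB = 80.2 kN.
A_AB = 1388 mm².
A_BC = 422.7 mm².
A_CD = 361 mm².
δ_AB = 80200·803/(1388·70600) = 0.6573 mm
δ_BC = 36000·727/(422.7·191000) = 0.3241 mm
δ_CD = 7700·826/(361·112000) = 0.1573 mm
δ = Σδ_i = 1.139 mm.

1.14 mm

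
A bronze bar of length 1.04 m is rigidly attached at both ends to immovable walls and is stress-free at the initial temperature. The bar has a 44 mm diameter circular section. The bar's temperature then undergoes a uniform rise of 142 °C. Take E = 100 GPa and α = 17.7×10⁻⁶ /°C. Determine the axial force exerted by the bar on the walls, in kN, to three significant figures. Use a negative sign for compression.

Free thermal expansion αLΔT = 17.7e-6 · 1040 · 142 = 2.614 mm.
The walls impose strain ε = −(2.614)/1040 = -2.5134e-03; σ = Eε = 100000 · -2.5134e-03 = -251.3 MPa.
Wall reaction R = σ·A = -251.3·1521 = -382200 N = -382.2 kN.

-382 kN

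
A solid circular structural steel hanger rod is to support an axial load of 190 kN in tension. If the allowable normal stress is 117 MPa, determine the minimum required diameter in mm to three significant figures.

45.5 mm

Required area A ≥ P/σ_allow = 190000/117 = 1624 mm².
For a solid circular section, d ≥ √(4A/π) = 45.47 mm.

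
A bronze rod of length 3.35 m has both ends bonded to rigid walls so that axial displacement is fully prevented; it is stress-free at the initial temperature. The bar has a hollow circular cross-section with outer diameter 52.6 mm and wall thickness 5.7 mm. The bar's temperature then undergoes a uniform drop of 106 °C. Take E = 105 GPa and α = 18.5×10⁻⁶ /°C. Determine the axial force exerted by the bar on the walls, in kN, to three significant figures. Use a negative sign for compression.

Free thermal expansion αLΔT = 18.5e-6 · 3350 · -106 = -6.569 mm.
The walls impose strain ε = −(-6.569)/3350 = 1.9610e-03; σ = Eε = 105000 · 1.9610e-03 = 205.9 MPa.
Wall reaction R = σ·A = 205.9·839.8 = 172900 N = 172.9 kN.

173 kN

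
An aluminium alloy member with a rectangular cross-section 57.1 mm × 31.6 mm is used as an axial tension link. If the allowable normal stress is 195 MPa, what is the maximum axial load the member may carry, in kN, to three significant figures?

352 kN

A = 1804 mm².
P_max = σ_allow · A = 195 · 1804 = 351900 N = 351.9 kN.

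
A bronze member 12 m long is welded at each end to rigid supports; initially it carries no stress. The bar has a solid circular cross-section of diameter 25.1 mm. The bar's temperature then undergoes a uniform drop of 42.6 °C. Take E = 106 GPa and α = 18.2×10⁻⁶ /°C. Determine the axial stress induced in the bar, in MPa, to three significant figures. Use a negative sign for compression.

82.2 MPa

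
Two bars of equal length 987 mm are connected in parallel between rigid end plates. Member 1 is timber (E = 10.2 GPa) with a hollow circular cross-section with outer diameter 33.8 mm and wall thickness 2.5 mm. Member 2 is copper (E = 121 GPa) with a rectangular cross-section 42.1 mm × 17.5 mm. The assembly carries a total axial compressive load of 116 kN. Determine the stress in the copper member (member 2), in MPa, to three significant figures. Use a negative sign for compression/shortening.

A_1 = 245.8 mm².
A_2 = 736.8 mm².
Equal strain + equilibrium ⇒ each member carries load in proportion to AE: A₁E₁ = 2507000 N, A₂E₂ = 89150000 N, ΣAE = 91650000 N.
σ₂ = P·E₂/ΣAE = -116000·121000/91650000 = -153.1 MPa.

-153 MPa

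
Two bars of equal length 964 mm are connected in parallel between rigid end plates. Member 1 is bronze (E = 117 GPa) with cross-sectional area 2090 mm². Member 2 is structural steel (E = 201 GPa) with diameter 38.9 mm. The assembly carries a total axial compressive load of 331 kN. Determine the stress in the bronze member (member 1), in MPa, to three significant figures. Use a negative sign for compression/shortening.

A_2 = 1188 mm².
Equal strain + equilibrium ⇒ each member carries load in proportion to AE: A₁E₁ = 244500000 N, A₂E₂ = 238900000 N, ΣAE = 483400000 N.
σ₁ = P·E₁/ΣAE = -331000·117000/483400000 = -80.11 MPa.

-80.1 MPa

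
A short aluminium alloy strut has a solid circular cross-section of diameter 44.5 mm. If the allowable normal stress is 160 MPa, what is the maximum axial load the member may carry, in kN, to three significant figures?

249 kN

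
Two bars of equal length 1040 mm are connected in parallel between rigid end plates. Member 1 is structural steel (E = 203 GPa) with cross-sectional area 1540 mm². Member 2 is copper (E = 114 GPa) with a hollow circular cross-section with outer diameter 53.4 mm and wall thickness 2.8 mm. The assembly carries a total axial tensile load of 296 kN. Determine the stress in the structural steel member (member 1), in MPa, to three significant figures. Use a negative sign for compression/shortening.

A_2 = 445.1 mm².
Equal strain + equilibrium ⇒ each member carries load in proportion to AE: A₁E₁ = 312600000 N, A₂E₂ = 50740000 N, ΣAE = 363400000 N.
σ₁ = P·E₁/ΣAE = 296000·203000/363400000 = 165.4 MPa.

165 MPa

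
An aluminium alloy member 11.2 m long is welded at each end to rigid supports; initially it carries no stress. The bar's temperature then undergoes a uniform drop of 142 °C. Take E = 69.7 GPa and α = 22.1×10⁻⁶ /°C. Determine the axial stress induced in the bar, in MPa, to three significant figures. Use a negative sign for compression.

219 MPa

Free thermal expansion αLΔT = 22.1e-6 · 11200 · -142 = -35.15 mm.
The walls impose strain ε = −(-35.15)/11200 = 3.1382e-03; σ = Eε = 69700 · 3.1382e-03 = 218.7 MPa.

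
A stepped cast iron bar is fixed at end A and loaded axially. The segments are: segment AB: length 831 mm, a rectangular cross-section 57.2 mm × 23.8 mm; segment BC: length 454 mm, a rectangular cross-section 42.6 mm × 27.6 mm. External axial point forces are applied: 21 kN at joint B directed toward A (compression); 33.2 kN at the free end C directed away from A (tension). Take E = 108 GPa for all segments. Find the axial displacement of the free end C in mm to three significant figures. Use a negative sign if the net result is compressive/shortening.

0.188 mm

Internal axial forces (sectioning from the free end, tension +): N_BC = 33.2 kN, N_AB = 12.2 kN.
A_AB = 1361 mm².
A_BC = 1176 mm².
δ_AB = 12200·831/(1361·108000) = 0.06895 mm
δ_BC = 33200·454/(1176·108000) = 0.1187 mm
δ = Σδ_i = 0.1877 mm.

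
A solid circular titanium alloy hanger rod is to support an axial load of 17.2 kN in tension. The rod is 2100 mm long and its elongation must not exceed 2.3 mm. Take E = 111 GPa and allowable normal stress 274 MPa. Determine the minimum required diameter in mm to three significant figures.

13.4 mm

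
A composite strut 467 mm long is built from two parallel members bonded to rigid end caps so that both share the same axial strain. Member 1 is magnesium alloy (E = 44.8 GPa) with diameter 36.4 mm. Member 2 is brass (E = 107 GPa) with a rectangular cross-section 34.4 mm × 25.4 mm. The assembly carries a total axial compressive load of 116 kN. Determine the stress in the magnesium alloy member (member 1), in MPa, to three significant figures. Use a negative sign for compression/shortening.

A_1 = 1041 mm².
A_2 = 873.8 mm².
Equal strain + equilibrium ⇒ each member carries load in proportion to AE: A₁E₁ = 46620000 N, A₂E₂ = 93490000 N, ΣAE = 140100000 N.
σ₁ = P·E₁/ΣAE = -116000·44800/140100000 = -37.09 MPa.

-37.1 MPa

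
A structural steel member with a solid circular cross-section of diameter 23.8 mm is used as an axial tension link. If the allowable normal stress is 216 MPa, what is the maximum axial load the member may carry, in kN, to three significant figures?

A = 444.9 mm².
P_max = σ_allow · A = 216 · 444.9 = 96090 N = 96.09 kN.

96.1 kN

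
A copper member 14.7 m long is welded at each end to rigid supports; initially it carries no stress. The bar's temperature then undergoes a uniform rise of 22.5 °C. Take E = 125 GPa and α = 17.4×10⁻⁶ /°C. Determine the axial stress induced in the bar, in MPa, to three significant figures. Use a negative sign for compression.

Free thermal expansion αLΔT = 17.4e-6 · 14700 · 22.5 = 5.755 mm.
The walls impose strain ε = −(5.755)/14700 = -3.9150e-04; σ = Eε = 125000 · -3.9150e-04 = -48.94 MPa.

-48.9 MPa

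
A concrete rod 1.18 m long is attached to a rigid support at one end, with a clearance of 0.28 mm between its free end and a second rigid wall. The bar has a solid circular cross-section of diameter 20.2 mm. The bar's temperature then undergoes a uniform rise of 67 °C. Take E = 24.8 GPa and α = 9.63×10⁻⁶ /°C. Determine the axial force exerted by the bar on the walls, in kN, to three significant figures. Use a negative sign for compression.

Free thermal expansion αLΔT = 9.63e-6 · 1180 · 67 = 0.7613 mm.
The walls engage after the gap closes; constrained expansion = 0.7613 − 0.28 = 0.4813 mm.
The walls impose strain ε = −(0.4813)/1180 = -4.0792e-04; σ = Eε = 24800 · -4.0792e-04 = -10.12 MPa.
Wall reaction R = σ·A = -10.12·320.5 = -3242 N = -3.242 kN.

-3.24 kN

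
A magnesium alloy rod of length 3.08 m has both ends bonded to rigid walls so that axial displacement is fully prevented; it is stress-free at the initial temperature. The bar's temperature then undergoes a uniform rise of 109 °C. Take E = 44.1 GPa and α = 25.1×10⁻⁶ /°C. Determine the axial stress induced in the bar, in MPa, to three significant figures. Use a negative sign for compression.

Free thermal expansion αLΔT = 25.1e-6 · 3080 · 109 = 8.427 mm.
The walls impose strain ε = −(8.427)/3080 = -2.7359e-03; σ = Eε = 44100 · -2.7359e-03 = -120.7 MPa.

-121 MPa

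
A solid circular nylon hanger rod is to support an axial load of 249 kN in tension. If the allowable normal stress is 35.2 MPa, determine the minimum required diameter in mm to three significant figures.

94.9 mm

Required area A ≥ P/σ_allow = 249000/35.2 = 7074 mm².
For a solid circular section, d ≥ √(4A/π) = 94.9 mm.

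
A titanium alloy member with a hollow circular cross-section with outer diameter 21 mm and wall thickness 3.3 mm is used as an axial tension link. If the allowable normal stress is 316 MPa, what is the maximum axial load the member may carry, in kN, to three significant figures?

58.0 kN

A = 183.5 mm².
P_max = σ_allow · A = 316 · 183.5 = 57990 N = 57.99 kN.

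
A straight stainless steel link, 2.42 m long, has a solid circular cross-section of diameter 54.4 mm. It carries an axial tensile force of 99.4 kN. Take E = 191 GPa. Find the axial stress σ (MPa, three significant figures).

A = 2324 mm².
σ = N/A = 99400/2324 = 42.77 MPa.

42.8 MPa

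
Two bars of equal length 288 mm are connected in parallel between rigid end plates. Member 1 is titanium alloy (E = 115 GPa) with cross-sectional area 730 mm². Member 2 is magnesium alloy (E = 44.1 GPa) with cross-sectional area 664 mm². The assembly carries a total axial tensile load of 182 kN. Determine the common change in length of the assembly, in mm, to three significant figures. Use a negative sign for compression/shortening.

Equal strain + equilibrium ⇒ each member carries load in proportion to AE: A₁E₁ = 83950000 N, A₂E₂ = 29280000 N, ΣAE = 113200000 N.
δ = PL/ΣAE = 182000·288/113200000 = 0.4629 mm.

0.463 mm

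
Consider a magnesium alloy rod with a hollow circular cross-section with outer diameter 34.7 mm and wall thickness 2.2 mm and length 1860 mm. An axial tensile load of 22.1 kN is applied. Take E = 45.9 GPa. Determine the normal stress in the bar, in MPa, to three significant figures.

98.4 MPa

A = 224.6 mm².
σ = N/A = 22100/224.6 = 98.39 MPa.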